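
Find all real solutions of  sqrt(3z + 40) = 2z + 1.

Square both sides: 3z + 40 = (2z + 1)^2.
Expand and rearrange: 4z^2 + z - 39 = 0.
Solving gives z = 3 or z = -3.25.
Check each candidate in the original equation:
  z = 3: sqrt(49) = 7, while 2z + 1 = 7 — valid.
  z = -3.25: sqrt(30.25) = 5.5, while 2z + 1 = -5.5 — extraneous.

z = 3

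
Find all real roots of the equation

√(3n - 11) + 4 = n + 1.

n = 4 or n = 5

Isolate the radical: √(3n - 11) = n - 3.
Square both sides: 3n - 11 = (n - 3)².
Expand and rearrange: n² - 9n + 20 = 0.
Solving gives n = 5 or n = 4.
Check each candidate in the original equation:
  n = 5: √(4) = 2, while n - 3 = 2 — valid.
  n = 4: √(1) = 1, while n - 3 = 1 — valid.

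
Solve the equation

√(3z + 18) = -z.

z = -3

Square both sides: 3z + 18 = (-z)².
Expand and rearrange: z² - 3z - 18 = 0.
Solving gives z = 6 or z = -3.
Check each candidate in the original equation:
  z = 6: √(36) = 6, while -z = -6 — extraneous.
  z = -3: √(9) = 3, while -z = 3 — valid.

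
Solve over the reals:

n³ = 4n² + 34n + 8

Rearrange: n³ - 4n² - 34n - 8 = 0.
Possible rational roots are divisors of -8. Testing n = -4 gives 0, so (n + 4) is a factor.
Divide: n³ - 4n² - 34n - 8 = (n + 4)(n² - 8n - 2).
Apply the quadratic formula to n² - 8n - 2 = 0: n = (8 ± √72)/2, i.e. n ≈ 8.2426 or n ≈ -0.2426.

n = -4 or n = -0.2426 or n = 8.2426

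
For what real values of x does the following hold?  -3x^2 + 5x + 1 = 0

x = -0.1805 or x = 1.8471

Discriminant: (5)^2 - 4*(-3)*1 = 37.
Quadratic formula: x = (-5 +/- sqrt(37)) / (-6).
So x = 5/6 - sqrt(37)/6 ~= -0.1805 or x = 5/6 + sqrt(37)/6 ~= 1.8471.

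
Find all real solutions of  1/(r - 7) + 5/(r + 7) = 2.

Multiply both sides by (r - 7)(r + 7):
(r + 7) + 5(r - 7) = 2(r - 7)(r + 7).
Expand and collect terms: 2r² - 6r - 70 = 0.
By the quadratic formula, r = (6 ± √596) / 4, so r ≈ 7.6033 or r ≈ -4.6033.
Neither value makes a denominator zero (r ≠ 7, r ≠ -7), so both are valid.

r = -4.6033 or r = 7.6033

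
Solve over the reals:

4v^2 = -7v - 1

Rearrange to standard form: 4v^2 + 7v + 1 = 0.
Discriminant: (7)^2 - 4*4*1 = 33.
Quadratic formula: v = (-7 +/- sqrt(33)) / 8.
So v = -7/8 + sqrt(33)/8 ~= -0.1569 or v = -7/8 - sqrt(33)/8 ~= -1.5931.

v = -1.5931 or v = -0.1569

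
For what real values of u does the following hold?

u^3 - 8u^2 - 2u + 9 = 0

u = -1.1098 or u = 1 or u = 8.1098

Possible rational roots are divisors of 9. Testing u = 1 gives 0, so (u - 1) is a factor.
Divide: u^3 - 8u^2 - 2u + 9 = (u - 1)(u^2 - 7u - 9).
Apply the quadratic formula to u^2 - 7u - 9 = 0: u = (7 +/- sqrt(85))/2, i.e. u ~= 8.1098 or u ~= -1.1098.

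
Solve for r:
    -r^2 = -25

Bring every term to one side: -r^2 + 25 = 0.
Factor: -1(r + 5)(r - 5) = 0.
So r = -5 or r = 5.

r = -5 or r = 5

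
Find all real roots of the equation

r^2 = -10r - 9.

Bring every term to one side: r^2 + 10r + 9 = 0.
Factor: (r + 1)(r + 9) = 0.
So r = -1 or r = -9.

r = -9 or r = -1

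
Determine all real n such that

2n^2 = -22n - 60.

n = -6 or n = -5

Bring every term to one side: 2n^2 + 22n + 60 = 0.
Factor: 2(n + 6)(n + 5) = 0.
So n = -6 or n = -5.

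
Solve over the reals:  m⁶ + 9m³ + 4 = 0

Let u = m³. The equation becomes u² + 9u + 4 = 0.
By the quadratic formula, u = -9/2 + √(65)/2 or u = -9/2 - √(65)/2.
m³ = -9/2 + √(65)/2 gives m = -∛(9/2 - √(65)/2) ≈ -0.7769.
m³ = -9/2 - √(65)/2 gives m = -∛(√(65)/2 + 9/2) ≈ -2.0433.

m = -2.0433 or m = -0.7769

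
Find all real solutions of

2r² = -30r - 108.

Bring every term to one side: 2r² + 30r + 108 = 0.
Factor: 2(r + 9)(r + 6) = 0.
So r = -9 or r = -6.

r = -9 or r = -6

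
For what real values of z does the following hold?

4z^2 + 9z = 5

z = -2.7111 or z = 0.4611

Rearrange to standard form: 4z^2 + 9z - 5 = 0.
Discriminant: (9)^2 - 4*4*(-5) = 161.
Quadratic formula: z = (-9 +/- sqrt(161)) / 8.
So z = -9/8 + sqrt(161)/8 ~= 0.4611 or z = -sqrt(161)/8 - 9/8 ~= -2.7111.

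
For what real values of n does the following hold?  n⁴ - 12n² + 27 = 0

Let u = n². The equation becomes u² - 12u + 27 = 0.
Factor: (u - 3)(u - 9) = 0, so u = 3 or u = 9.
n² = 3 gives n = ±√(3) ≈ ±1.7321.
n² = 9 gives n = ±3.

n = -3 or n = -1.7321 or n = 1.7321 or n = 3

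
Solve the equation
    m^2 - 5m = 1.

Rearrange to standard form: m^2 - 5m - 1 = 0.
Discriminant: (-5)^2 - 4*1*(-1) = 29.
Quadratic formula: m = (5 +/- sqrt(29)) / 2.
So m = 5/2 + sqrt(29)/2 ~= 5.1926 or m = 5/2 - sqrt(29)/2 ~= -0.1926.

m = -0.1926 or m = 5.1926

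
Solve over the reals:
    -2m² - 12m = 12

Rearrange to standard form: -2m² - 12m - 12 = 0.
Discriminant: (-12)² − 4·(-2)·(-12) = 48.
Quadratic formula: m = (12 ± √48) / (-4).
So m = -3 - √(3) ≈ -4.7321 or m = -3 + √(3) ≈ -1.2679.

m = -4.7321 or m = -1.2679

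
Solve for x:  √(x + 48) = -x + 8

Square both sides: x + 48 = (-x + 8)².
Expand and rearrange: x² - 17x + 16 = 0.
Solving gives x = 16 or x = 1.
Check each candidate in the original equation:
  x = 16: √(64) = 8, while -x + 8 = -8 — extraneous.
  x = 1: √(49) = 7, while -x + 8 = 7 — valid.

x = 1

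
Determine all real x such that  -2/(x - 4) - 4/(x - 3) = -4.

Multiply both sides by (x - 4)(x - 3):
-2(x - 3) - 4(x - 4) = -4(x - 4)(x - 3).
Expand and collect terms: -4x^2 + 34x - 70 = 0.
Factor or apply the quadratic formula: x = 3.5 or x = 5.
Neither value makes a denominator zero (x != 4, x != 3), so both are valid.

x = 3.5 or x = 5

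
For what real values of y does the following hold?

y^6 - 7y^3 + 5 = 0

Let u = y^3. The equation becomes u^2 - 7u + 5 = 0.
By the quadratic formula, u = sqrt(29)/2 + 7/2 or u = 7/2 - sqrt(29)/2.
y^3 = sqrt(29)/2 + 7/2 gives y = (sqrt(29)/2 + 7/2)^(1/3) ~= 1.8364.
y^3 = 7/2 - sqrt(29)/2 gives y = (7/2 - sqrt(29)/2)^(1/3) ~= 0.9312.

y = 0.9312 or y = 1.8364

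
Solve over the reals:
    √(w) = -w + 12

w = 9

Square both sides: w = (-w + 12)².
Expand and rearrange: w² - 25w + 144 = 0.
Solving gives w = 16 or w = 9.
Check each candidate in the original equation:
  w = 16: √(16) = 4, while -w + 12 = -4 — extraneous.
  w = 9: √(9) = 3, while -w + 12 = 3 — valid.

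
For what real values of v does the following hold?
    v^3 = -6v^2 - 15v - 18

Rearrange: v^3 + 6v^2 + 15v + 18 = 0.
Possible rational roots are divisors of 18. Testing v = -3 gives 0, so (v + 3) is a factor.
Divide: v^3 + 6v^2 + 15v + 18 = (v + 3)(v^2 + 3v + 6).
The quadratic v^2 + 3v + 6 has discriminant -15 < 0, so no further real roots.

v = -3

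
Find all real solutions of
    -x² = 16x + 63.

x = -9 or x = -7

Bring every term to one side: -x² - 16x - 63 = 0.
Factor: -1(x + 7)(x + 9) = 0.
So x = -7 or x = -9.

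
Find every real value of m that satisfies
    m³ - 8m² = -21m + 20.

Rearrange: m³ - 8m² + 21m - 20 = 0.
Possible rational roots are divisors of -20. Testing m = 4 gives 0, so (m - 4) is a factor.
Divide: m³ - 8m² + 21m - 20 = (m - 4)(m² - 4m + 5).
The quadratic m² - 4m + 5 has discriminant -4 < 0, so no further real roots.

m = 4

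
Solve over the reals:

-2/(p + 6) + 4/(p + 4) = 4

Multiply both sides by (p + 6)(p + 4):
-2(p + 4) + 4(p + 6) = 4(p + 6)(p + 4).
Expand and collect terms: 4p² + 38p + 80 = 0.
By the quadratic formula, p = (-38 ± √164) / 8, so p ≈ -3.1492 or p ≈ -6.3508.
Neither value makes a denominator zero (p ≠ -6, p ≠ -4), so both are valid.

p = -6.3508 or p = -3.1492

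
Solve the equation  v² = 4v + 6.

v = -1.1623 or v = 5.1623

Rearrange to standard form: v² - 4v - 6 = 0.
Discriminant: (-4)² − 4·1·(-6) = 40.
Quadratic formula: v = (4 ± √40) / 2.
So v = 2 + √(10) ≈ 5.1623 or v = 2 - √(10) ≈ -1.1623.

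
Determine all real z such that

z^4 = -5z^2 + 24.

Let u = z^2. The equation becomes u^2 + 5u - 24 = 0.
Factor: (u + 8)(u - 3) = 0, so u = -8 or u = 3.
z^2 = -8 < 0 has no real solution.
z^2 = 3 gives z = +/-sqrt(3) ~= +/-1.7321.

z = -1.7321 or z = 1.7321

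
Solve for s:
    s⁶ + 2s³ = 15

Let u = s³. The equation becomes u² + 2u - 15 = 0.
Factor: (u - 3)(u + 5) = 0, so u = 3 or u = -5.
s³ = 3 gives s = ∛(3) ≈ 1.4422.
s³ = -5 gives s = -∛(5) ≈ -1.71.

s = -1.71 or s = 1.4422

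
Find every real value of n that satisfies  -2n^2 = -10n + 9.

Rearrange to standard form: -2n^2 + 10n - 9 = 0.
Discriminant: (10)^2 - 4*(-2)*(-9) = 28.
Quadratic formula: n = (-10 +/- sqrt(28)) / (-4).
So n = 5/2 - sqrt(7)/2 ~= 1.1771 or n = sqrt(7)/2 + 5/2 ~= 3.8229.

n = 1.1771 or n = 3.8229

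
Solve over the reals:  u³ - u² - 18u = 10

Rearrange: u³ - u² - 18u - 10 = 0.
Possible rational roots are divisors of -10. Testing u = 5 gives 0, so (u - 5) is a factor.
Divide: u³ - u² - 18u - 10 = (u - 5)(u² + 4u + 2).
Apply the quadratic formula to u² + 4u + 2 = 0: u = (-4 ± √8)/2, i.e. u ≈ -0.5858 or u ≈ -3.4142.

u = -3.4142 or u = -0.5858 or u = 5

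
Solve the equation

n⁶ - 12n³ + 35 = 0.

n = 1.71 or n = 1.9129

Let u = n³. The equation becomes u² - 12u + 35 = 0.
Factor: (u - 5)(u - 7) = 0, so u = 5 or u = 7.
n³ = 5 gives n = ∛(5) ≈ 1.71.
n³ = 7 gives n = ∛(7) ≈ 1.9129.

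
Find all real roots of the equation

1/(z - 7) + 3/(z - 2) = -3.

Multiply both sides by (z - 7)(z - 2):
(z - 2) + 3(z - 7) = -3(z - 7)(z - 2).
Expand and collect terms: -3z^2 + 23z - 19 = 0.
By the quadratic formula, z = (-23 +/- sqrt(301)) / -6, so z ~= 0.9418 or z ~= 6.7249.
Neither value makes a denominator zero (z != 7, z != 2), so both are valid.

z = 0.9418 or z = 6.7249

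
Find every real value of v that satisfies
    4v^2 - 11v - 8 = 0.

v = -0.5975 or v = 3.3475

Discriminant: (-11)^2 - 4*4*(-8) = 249.
Quadratic formula: v = (11 +/- sqrt(249)) / 8.
So v = 11/8 + sqrt(249)/8 ~= 3.3475 or v = 11/8 - sqrt(249)/8 ~= -0.5975.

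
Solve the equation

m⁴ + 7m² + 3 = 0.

No real solutions.

Let u = m². The equation becomes u² + 7u + 3 = 0.
By the quadratic formula, u = -7/2 + √(37)/2 or u = -7/2 - √(37)/2.
m² = -7/2 + √(37)/2 < 0 has no real solution.
m² = -7/2 - √(37)/2 < 0 has no real solution.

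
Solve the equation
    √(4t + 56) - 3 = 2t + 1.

t = 2

Isolate the radical: √(4t + 56) = 2t + 4.
Square both sides: 4t + 56 = (2t + 4)².
Expand and rearrange: 4t² + 12t - 40 = 0.
Solving gives t = 2 or t = -5.
Check each candidate in the original equation:
  t = 2: √(64) = 8, while 2t + 4 = 8 — valid.
  t = -5: √(36) = 6, while 2t + 4 = -6 — extraneous.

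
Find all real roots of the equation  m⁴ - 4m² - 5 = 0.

m = -2.2361 or m = 2.2361

Let u = m². The equation becomes u² - 4u - 5 = 0.
Factor: (u - 5)(u + 1) = 0, so u = 5 or u = -1.
m² = 5 gives m = ±√(5) ≈ ±2.2361.
m² = -1 < 0 has no real solution.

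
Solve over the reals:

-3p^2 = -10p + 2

p = 0.2137 or p = 3.1196

Rearrange to standard form: -3p^2 + 10p - 2 = 0.
Discriminant: (10)^2 - 4*(-3)*(-2) = 76.
Quadratic formula: p = (-10 +/- sqrt(76)) / (-6).
So p = 5/3 - sqrt(19)/3 ~= 0.2137 or p = sqrt(19)/3 + 5/3 ~= 3.1196.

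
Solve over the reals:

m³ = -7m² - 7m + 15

m = -5 or m = -3 or m = 1

Rearrange: m³ + 7m² + 7m - 15 = 0.
Possible rational roots are divisors of -15. Testing m = -5 gives 0, so (m + 5) is a factor.
Divide: m³ + 7m² + 7m - 15 = (m + 5)(m² + 2m - 3).
Factor the quadratic: m = 1 or m = -3.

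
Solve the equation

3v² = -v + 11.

Rearrange to standard form: 3v² + v - 11 = 0.
Discriminant: (1)² − 4·3·(-11) = 133.
Quadratic formula: v = (-1 ± √133) / 6.
So v = -1/6 + √(133)/6 ≈ 1.7554 or v = -√(133)/6 - 1/6 ≈ -2.0888.

v = -2.0888 or v = 1.7554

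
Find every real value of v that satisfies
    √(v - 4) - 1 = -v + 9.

Isolate the radical: √(v - 4) = -v + 10.
Square both sides: v - 4 = (-v + 10)².
Expand and rearrange: v² - 21v + 104 = 0.
Solving gives v = 13 or v = 8.
Check each candidate in the original equation:
  v = 13: √(9) = 3, while -v + 10 = -3 — extraneous.
  v = 8: √(4) = 2, while -v + 10 = 2 — valid.

v = 8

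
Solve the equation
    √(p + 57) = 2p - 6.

p = 7

Square both sides: p + 57 = (2p - 6)².
Expand and rearrange: 4p² - 25p - 21 = 0.
Solving gives p = 7 or p = -0.75.
Check each candidate in the original equation:
  p = 7: √(64) = 8, while 2p - 6 = 8 — valid.
  p = -0.75: √(56.25) = 7.5, while 2p - 6 = -7.5 — extraneous.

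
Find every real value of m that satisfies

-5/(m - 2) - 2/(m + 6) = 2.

Multiply both sides by (m - 2)(m + 6):
-5(m + 6) - 2(m - 2) = 2(m - 2)(m + 6).
Expand and collect terms: 2m² + 15m + 2 = 0.
By the quadratic formula, m = (-15 ± √209) / 4, so m ≈ -0.1358 or m ≈ -7.3642.
Neither value makes a denominator zero (m ≠ 2, m ≠ -6), so both are valid.

m = -7.3642 or m = -0.1358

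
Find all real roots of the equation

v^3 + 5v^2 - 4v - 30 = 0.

Possible rational roots are divisors of -30. Testing v = -3 gives 0, so (v + 3) is a factor.
Divide: v^3 + 5v^2 - 4v - 30 = (v + 3)(v^2 + 2v - 10).
Apply the quadratic formula to v^2 + 2v - 10 = 0: v = (-2 +/- sqrt(44))/2, i.e. v ~= 2.3166 or v ~= -4.3166.

v = -4.3166 or v = -3 or v = 2.3166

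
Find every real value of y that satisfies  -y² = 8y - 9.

y = -9 or y = 1

Bring every term to one side: -y² - 8y + 9 = 0.
Factor: -1(y - 1)(y + 9) = 0.
So y = 1 or y = -9.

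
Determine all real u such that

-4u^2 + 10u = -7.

Rearrange to standard form: -4u^2 + 10u + 7 = 0.
Discriminant: (10)^2 - 4*(-4)*7 = 212.
Quadratic formula: u = (-10 +/- sqrt(212)) / (-8).
So u = 5/4 - sqrt(53)/4 ~= -0.57 or u = 5/4 + sqrt(53)/4 ~= 3.07.

u = -0.57 or u = 3.07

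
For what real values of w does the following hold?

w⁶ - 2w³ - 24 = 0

w = -1.5874 or w = 1.8171

Let u = w³. The equation becomes u² - 2u - 24 = 0.
Factor: (u - 6)(u + 4) = 0, so u = 6 or u = -4.
w³ = 6 gives w = ∛(6) ≈ 1.8171.
w³ = -4 gives w = -∛(4) ≈ -1.5874.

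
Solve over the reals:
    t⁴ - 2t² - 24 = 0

t = -2.4495 or t = 2.4495

Let u = t². The equation becomes u² - 2u - 24 = 0.
Factor: (u - 6)(u + 4) = 0, so u = 6 or u = -4.
t² = 6 gives t = ±√(6) ≈ ±2.4495.
t² = -4 < 0 has no real solution.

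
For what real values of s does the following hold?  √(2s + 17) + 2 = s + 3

Isolate the radical: √(2s + 17) = s + 1.
Square both sides: 2s + 17 = (s + 1)².
Expand and rearrange: s² - 16 = 0.
Solving gives s = 4 or s = -4.
Check each candidate in the original equation:
  s = 4: √(25) = 5, while s + 1 = 5 — valid.
  s = -4: √(9) = 3, while s + 1 = -3 — extraneous.

s = 4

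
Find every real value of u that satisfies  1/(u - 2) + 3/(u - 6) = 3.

u = 2.263 or u = 7.0704

Multiply both sides by (u - 2)(u - 6):
(u - 6) + 3(u - 2) = 3(u - 2)(u - 6).
Expand and collect terms: 3u² - 28u + 48 = 0.
By the quadratic formula, u = (28 ± √208) / 6, so u ≈ 7.0704 or u ≈ 2.263.
Neither value makes a denominator zero (u ≠ 2, u ≠ 6), so both are valid.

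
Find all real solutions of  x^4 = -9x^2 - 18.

Let u = x^2. The equation becomes u^2 + 9u + 18 = 0.
Factor: (u + 3)(u + 6) = 0, so u = -3 or u = -6.
x^2 = -3 < 0 has no real solution.
x^2 = -6 < 0 has no real solution.

No real solutions.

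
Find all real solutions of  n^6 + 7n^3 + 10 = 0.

Let u = n^3. The equation becomes u^2 + 7u + 10 = 0.
Factor: (u + 2)(u + 5) = 0, so u = -2 or u = -5.
n^3 = -2 gives n = -(2)^(1/3) ~= -1.2599.
n^3 = -5 gives n = -(5)^(1/3) ~= -1.71.

n = -1.71 or n = -1.2599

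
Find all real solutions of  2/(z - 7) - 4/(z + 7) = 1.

z = -10.5917 or z = 8.5917

Multiply both sides by (z - 7)(z + 7):
2(z + 7) - 4(z - 7) = (z - 7)(z + 7).
Expand and collect terms: z² + 2z - 91 = 0.
By the quadratic formula, z = (-2 ± √368) / 2, so z ≈ 8.5917 or z ≈ -10.5917.
Neither value makes a denominator zero (z ≠ 7, z ≠ -7), so both are valid.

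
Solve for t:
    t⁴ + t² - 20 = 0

Let u = t². The equation becomes u² + u - 20 = 0.
Factor: (u - 4)(u + 5) = 0, so u = 4 or u = -5.
t² = 4 gives t = ±2.
t² = -5 < 0 has no real solution.

t = -2 or t = 2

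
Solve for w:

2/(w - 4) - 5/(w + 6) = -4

Multiply both sides by (w - 4)(w + 6):
2(w + 6) - 5(w - 4) = -4(w - 4)(w + 6).
Expand and collect terms: -4w^2 - 5w + 64 = 0.
By the quadratic formula, w = (5 +/- sqrt(1049)) / -8, so w ~= -4.6735 or w ~= 3.4235.
Neither value makes a denominator zero (w != 4, w != -6), so both are valid.

w = -4.6735 or w = 3.4235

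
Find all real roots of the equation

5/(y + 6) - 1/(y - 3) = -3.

y = -7.6159 or y = 3.2826

Multiply both sides by (y + 6)(y - 3):
5(y - 3) - (y + 6) = -3(y + 6)(y - 3).
Expand and collect terms: -3y² - 13y + 75 = 0.
By the quadratic formula, y = (13 ± √1069) / -6, so y ≈ -7.6159 or y ≈ 3.2826.
Neither value makes a denominator zero (y ≠ -6, y ≠ 3), so both are valid.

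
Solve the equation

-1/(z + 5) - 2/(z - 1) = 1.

z = -6.3723 or z = -0.6277

Multiply both sides by (z + 5)(z - 1):
-(z - 1) - 2(z + 5) = (z + 5)(z - 1).
Expand and collect terms: z² + 7z + 4 = 0.
By the quadratic formula, z = (-7 ± √33) / 2, so z ≈ -0.6277 or z ≈ -6.3723.
Neither value makes a denominator zero (z ≠ -5, z ≠ 1), so both are valid.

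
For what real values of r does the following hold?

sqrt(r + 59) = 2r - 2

r = 5

Square both sides: r + 59 = (2r - 2)^2.
Expand and rearrange: 4r^2 - 9r - 55 = 0.
Solving gives r = 5 or r = -2.75.
Check each candidate in the original equation:
  r = 5: sqrt(64) = 8, while 2r - 2 = 8 — valid.
  r = -2.75: sqrt(56.25) = 7.5, while 2r - 2 = -7.5 — extraneous.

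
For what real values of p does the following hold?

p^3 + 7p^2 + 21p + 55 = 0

Possible rational roots are divisors of 55. Testing p = -5 gives 0, so (p + 5) is a factor.
Divide: p^3 + 7p^2 + 21p + 55 = (p + 5)(p^2 + 2p + 11).
The quadratic p^2 + 2p + 11 has discriminant -40 < 0, so no further real roots.

p = -5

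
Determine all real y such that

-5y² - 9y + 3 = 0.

Discriminant: (-9)² − 4·(-5)·3 = 141.
Quadratic formula: y = (9 ± √141) / (-10).
So y = -√(141)/10 - 9/10 ≈ -2.0874 or y = -9/10 + √(141)/10 ≈ 0.2874.

y = -2.0874 or y = 0.2874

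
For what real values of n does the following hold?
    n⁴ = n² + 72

n = -3 or n = 3

Let u = n². The equation becomes u² - u - 72 = 0.
Factor: (u + 8)(u - 9) = 0, so u = -8 or u = 9.
n² = -8 < 0 has no real solution.
n² = 9 gives n = ±3.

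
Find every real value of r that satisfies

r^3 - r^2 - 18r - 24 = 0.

Possible rational roots are divisors of -24. Testing r = -2 gives 0, so (r + 2) is a factor.
Divide: r^3 - r^2 - 18r - 24 = (r + 2)(r^2 - 3r - 12).
Apply the quadratic formula to r^2 - 3r - 12 = 0: r = (3 +/- sqrt(57))/2, i.e. r ~= 5.2749 or r ~= -2.2749.

r = -2.2749 or r = -2 or r = 5.2749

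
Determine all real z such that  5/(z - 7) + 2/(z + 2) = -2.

Multiply both sides by (z - 7)(z + 2):
5(z + 2) + 2(z - 7) = -2(z - 7)(z + 2).
Expand and collect terms: -2z² + 3z + 32 = 0.
By the quadratic formula, z = (-3 ± √265) / -4, so z ≈ -3.3197 or z ≈ 4.8197.
Neither value makes a denominator zero (z ≠ 7, z ≠ -2), so both are valid.

z = -3.3197 or z = 4.8197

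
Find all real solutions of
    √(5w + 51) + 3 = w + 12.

Isolate the radical: √(5w + 51) = w + 9.
Square both sides: 5w + 51 = (w + 9)².
Expand and rearrange: w² + 13w + 30 = 0.
Solving gives w = -3 or w = -10.
Check each candidate in the original equation:
  w = -3: √(36) = 6, while w + 9 = 6 — valid.
  w = -10: √(1) = 1, while w + 9 = -1 — extraneous.

w = -3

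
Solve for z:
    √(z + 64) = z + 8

Square both sides: z + 64 = (z + 8)².
Expand and rearrange: z² + 15z = 0.
Solving gives z = 0 or z = -15.
Check each candidate in the original equation:
  z = 0: √(64) = 8, while z + 8 = 8 — valid.
  z = -15: √(49) = 7, while z + 8 = -7 — extraneous.

z = 0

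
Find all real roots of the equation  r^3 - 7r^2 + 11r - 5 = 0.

r = 1 or r = 5

Possible rational roots are divisors of -5. Testing r = 5 gives 0, so (r - 5) is a factor.
Divide: r^3 - 7r^2 + 11r - 5 = (r - 5)(r^2 - 2r + 1).
The quadratic has the repeated root r = 1.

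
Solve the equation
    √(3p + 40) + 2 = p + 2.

p = 8

Isolate the radical: √(3p + 40) = p.
Square both sides: 3p + 40 = (p)².
Expand and rearrange: p² - 3p - 40 = 0.
Solving gives p = 8 or p = -5.
Check each candidate in the original equation:
  p = 8: √(64) = 8, while p = 8 — valid.
  p = -5: √(25) = 5, while p = -5 — extraneous.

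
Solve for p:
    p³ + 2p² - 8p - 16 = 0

Possible rational roots are divisors of -16. Testing p = -2 gives 0, so (p + 2) is a factor.
Divide: p³ + 2p² - 8p - 16 = (p + 2)(p² - 8).
Apply the quadratic formula to p² - 8 = 0: p = (0 ± √32)/2, i.e. p ≈ 2.8284 or p ≈ -2.8284.

p = -2.8284 or p = -2 or p = 2.8284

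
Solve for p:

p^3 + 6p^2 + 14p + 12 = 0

Possible rational roots are divisors of 12. Testing p = -2 gives 0, so (p + 2) is a factor.
Divide: p^3 + 6p^2 + 14p + 12 = (p + 2)(p^2 + 4p + 6).
The quadratic p^2 + 4p + 6 has discriminant -8 < 0, so no further real roots.

p = -2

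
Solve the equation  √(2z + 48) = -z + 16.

z = 8

Square both sides: 2z + 48 = (-z + 16)².
Expand and rearrange: z² - 34z + 208 = 0.
Solving gives z = 26 or z = 8.
Check each candidate in the original equation:
  z = 26: √(100) = 10, while -z + 16 = -10 — extraneous.
  z = 8: √(64) = 8, while -z + 16 = 8 — valid.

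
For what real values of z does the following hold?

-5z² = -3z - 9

Rearrange to standard form: -5z² + 3z + 9 = 0.
Discriminant: (3)² − 4·(-5)·9 = 189.
Quadratic formula: z = (-3 ± √189) / (-10).
So z = 3/10 - 3·√(21)/10 ≈ -1.0748 or z = 3/10 + 3·√(21)/10 ≈ 1.6748.

z = -1.0748 or z = 1.6748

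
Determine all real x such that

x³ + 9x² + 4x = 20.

x = -8.217 or x = -2 or x = 1.217

Rearrange: x³ + 9x² + 4x - 20 = 0.
Possible rational roots are divisors of -20. Testing x = -2 gives 0, so (x + 2) is a factor.
Divide: x³ + 9x² + 4x - 20 = (x + 2)(x² + 7x - 10).
Apply the quadratic formula to x² + 7x - 10 = 0: x = (-7 ± √89)/2, i.e. x ≈ 1.217 or x ≈ -8.217.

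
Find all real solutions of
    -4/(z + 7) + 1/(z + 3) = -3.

z = -5.4574 or z = -3.5426

Multiply both sides by (z + 7)(z + 3):
-4(z + 3) + (z + 7) = -3(z + 7)(z + 3).
Expand and collect terms: -3z² - 27z - 58 = 0.
By the quadratic formula, z = (27 ± √33) / -6, so z ≈ -5.4574 or z ≈ -3.5426.
Neither value makes a denominator zero (z ≠ -7, z ≠ -3), so both are valid.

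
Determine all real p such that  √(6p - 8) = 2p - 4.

p = 4

Square both sides: 6p - 8 = (2p - 4)².
Expand and rearrange: 4p² - 22p + 24 = 0.
Solving gives p = 4 or p = 1.5.
Check each candidate in the original equation:
  p = 4: √(16) = 4, while 2p - 4 = 4 — valid.
  p = 1.5: √(1) = 1, while 2p - 4 = -1 — extraneous.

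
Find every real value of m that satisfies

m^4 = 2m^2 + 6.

Let u = m^2. The equation becomes u^2 - 2u - 6 = 0.
By the quadratic formula, u = 1 + sqrt(7) or u = 1 - sqrt(7).
m^2 = 1 + sqrt(7) gives m = +/-sqrt(1 + sqrt(7)) ~= +/-1.9094.
m^2 = 1 - sqrt(7) < 0 has no real solution.

m = -1.9094 or m = 1.9094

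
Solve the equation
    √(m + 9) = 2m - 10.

Square both sides: m + 9 = (2m - 10)².
Expand and rearrange: 4m² - 41m + 91 = 0.
Solving gives m = 7 or m = 3.25.
Check each candidate in the original equation:
  m = 7: √(16) = 4, while 2m - 10 = 4 — valid.
  m = 3.25: √(12.25) = 3.5, while 2m - 10 = -3.5 — extraneous.

m = 7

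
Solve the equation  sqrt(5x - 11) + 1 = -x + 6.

x = 3

Isolate the radical: sqrt(5x - 11) = -x + 5.
Square both sides: 5x - 11 = (-x + 5)^2.
Expand and rearrange: x^2 - 15x + 36 = 0.
Solving gives x = 12 or x = 3.
Check each candidate in the original equation:
  x = 12: sqrt(49) = 7, while -x + 5 = -7 — extraneous.
  x = 3: sqrt(4) = 2, while -x + 5 = 2 — valid.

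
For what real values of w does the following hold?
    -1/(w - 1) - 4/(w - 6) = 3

w = 0.5585 or w = 4.7749

Multiply both sides by (w - 1)(w - 6):
-(w - 6) - 4(w - 1) = 3(w - 1)(w - 6).
Expand and collect terms: 3w^2 - 16w + 8 = 0.
By the quadratic formula, w = (16 +/- sqrt(160)) / 6, so w ~= 4.7749 or w ~= 0.5585.
Neither value makes a denominator zero (w != 1, w != 6), so both are valid.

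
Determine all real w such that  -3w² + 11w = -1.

w = -0.0888 or w = 3.7554

Rearrange to standard form: -3w² + 11w + 1 = 0.
Discriminant: (11)² − 4·(-3)·1 = 133.
Quadratic formula: w = (-11 ± √133) / (-6).
So w = 11/6 - √(133)/6 ≈ -0.0888 or w = 11/6 + √(133)/6 ≈ 3.7554.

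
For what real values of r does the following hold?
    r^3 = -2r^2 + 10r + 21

r = -3 or r = -2.1926 or r = 3.1926

Rearrange: r^3 + 2r^2 - 10r - 21 = 0.
Possible rational roots are divisors of -21. Testing r = -3 gives 0, so (r + 3) is a factor.
Divide: r^3 + 2r^2 - 10r - 21 = (r + 3)(r^2 - r - 7).
Apply the quadratic formula to r^2 - r - 7 = 0: r = (1 +/- sqrt(29))/2, i.e. r ~= 3.1926 or r ~= -2.1926.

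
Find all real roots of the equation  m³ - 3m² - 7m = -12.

m = -2.3028 or m = 1.3028 or m = 4

Rearrange: m³ - 3m² - 7m + 12 = 0.
Possible rational roots are divisors of 12. Testing m = 4 gives 0, so (m - 4) is a factor.
Divide: m³ - 3m² - 7m + 12 = (m - 4)(m² + m - 3).
Apply the quadratic formula to m² + m - 3 = 0: m = (-1 ± √13)/2, i.e. m ≈ 1.3028 or m ≈ -2.3028.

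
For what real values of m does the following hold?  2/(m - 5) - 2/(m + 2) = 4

m = -2.4686 or m = 5.4686

Multiply both sides by (m - 5)(m + 2):
2(m + 2) - 2(m - 5) = 4(m - 5)(m + 2).
Expand and collect terms: 4m² - 12m - 54 = 0.
By the quadratic formula, m = (12 ± √1008) / 8, so m ≈ 5.4686 or m ≈ -2.4686.
Neither value makes a denominator zero (m ≠ 5, m ≠ -2), so both are valid.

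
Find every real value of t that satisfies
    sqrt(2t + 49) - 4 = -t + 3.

t = 0

Isolate the radical: sqrt(2t + 49) = -t + 7.
Square both sides: 2t + 49 = (-t + 7)^2.
Expand and rearrange: t^2 - 16t = 0.
Solving gives t = 16 or t = 0.
Check each candidate in the original equation:
  t = 16: sqrt(81) = 9, while -t + 7 = -9 — extraneous.
  t = 0: sqrt(49) = 7, while -t + 7 = 7 — valid.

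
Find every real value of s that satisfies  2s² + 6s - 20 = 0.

s = -5 or s = 2

Factor: 2(s - 2)(s + 5) = 0.
So s = 2 or s = -5.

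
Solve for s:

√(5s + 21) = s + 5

s = -4 or s = -1

Square both sides: 5s + 21 = (s + 5)².
Expand and rearrange: s² + 5s + 4 = 0.
Solving gives s = -1 or s = -4.
Check each candidate in the original equation:
  s = -1: √(16) = 4, while s + 5 = 4 — valid.
  s = -4: √(1) = 1, while s + 5 = 1 — valid.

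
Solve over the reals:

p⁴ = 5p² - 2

p = -2.1358 or p = -0.6622 or p = 0.6622 or p = 2.1358

Let u = p². The equation becomes u² - 5u + 2 = 0.
By the quadratic formula, u = √(17)/2 + 5/2 or u = 5/2 - √(17)/2.
p² = √(17)/2 + 5/2 gives p = ±√(√(17)/2 + 5/2) ≈ ±2.1358.
p² = 5/2 - √(17)/2 gives p = ±√(5/2 - √(17)/2) ≈ ±0.6622.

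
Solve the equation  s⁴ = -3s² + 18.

s = -1.7321 or s = 1.7321

Let u = s². The equation becomes u² + 3u - 18 = 0.
Factor: (u - 3)(u + 6) = 0, so u = 3 or u = -6.
s² = 3 gives s = ±√(3) ≈ ±1.7321.
s² = -6 < 0 has no real solution.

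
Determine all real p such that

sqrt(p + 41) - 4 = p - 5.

Isolate the radical: sqrt(p + 41) = p - 1.
Square both sides: p + 41 = (p - 1)^2.
Expand and rearrange: p^2 - 3p - 40 = 0.
Solving gives p = 8 or p = -5.
Check each candidate in the original equation:
  p = 8: sqrt(49) = 7, while p - 1 = 7 — valid.
  p = -5: sqrt(36) = 6, while p - 1 = -6 — extraneous.

p = 8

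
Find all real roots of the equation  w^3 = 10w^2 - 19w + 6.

w = 0.3944 or w = 2 or w = 7.6056

Rearrange: w^3 - 10w^2 + 19w - 6 = 0.
Possible rational roots are divisors of -6. Testing w = 2 gives 0, so (w - 2) is a factor.
Divide: w^3 - 10w^2 + 19w - 6 = (w - 2)(w^2 - 8w + 3).
Apply the quadratic formula to w^2 - 8w + 3 = 0: w = (8 +/- sqrt(52))/2, i.e. w ~= 7.6056 or w ~= 0.3944.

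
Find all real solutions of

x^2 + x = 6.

Bring every term to one side: x^2 + x - 6 = 0.
Factor: (x + 3)(x - 2) = 0.
So x = -3 or x = 2.

x = -3 or x = 2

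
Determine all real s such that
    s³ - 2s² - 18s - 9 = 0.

Possible rational roots are divisors of -9. Testing s = -3 gives 0, so (s + 3) is a factor.
Divide: s³ - 2s² - 18s - 9 = (s + 3)(s² - 5s - 3).
Apply the quadratic formula to s² - 5s - 3 = 0: s = (5 ± √37)/2, i.e. s ≈ 5.5414 or s ≈ -0.5414.

s = -3 or s = -0.5414 or s = 5.5414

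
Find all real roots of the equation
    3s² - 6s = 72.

Bring every term to one side: 3s² - 6s - 72 = 0.
Factor: 3(s - 6)(s + 4) = 0.
So s = 6 or s = -4.

s = -4 or s = 6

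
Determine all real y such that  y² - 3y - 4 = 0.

y = -1 or y = 4

Factor: (y + 1)(y - 4) = 0.
So y = -1 or y = 4.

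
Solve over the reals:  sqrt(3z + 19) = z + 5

Square both sides: 3z + 19 = (z + 5)^2.
Expand and rearrange: z^2 + 7z + 6 = 0.
Solving gives z = -1 or z = -6.
Check each candidate in the original equation:
  z = -1: sqrt(16) = 4, while z + 5 = 4 — valid.
  z = -6: sqrt(1) = 1, while z + 5 = -1 — extraneous.

z = -1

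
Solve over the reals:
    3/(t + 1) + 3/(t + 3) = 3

Multiply both sides by (t + 1)(t + 3):
3(t + 3) + 3(t + 1) = 3(t + 1)(t + 3).
Expand and collect terms: 3t² + 6t - 3 = 0.
By the quadratic formula, t = (-6 ± √72) / 6, so t ≈ 0.4142 or t ≈ -2.4142.
Neither value makes a denominator zero (t ≠ -1, t ≠ -3), so both are valid.

t = -2.4142 or t = 0.4142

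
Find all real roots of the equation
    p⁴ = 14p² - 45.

p = -3 or p = -2.2361 or p = 2.2361 or p = 3

Let u = p². The equation becomes u² - 14u + 45 = 0.
Factor: (u - 5)(u - 9) = 0, so u = 5 or u = 9.
p² = 5 gives p = ±√(5) ≈ ±2.2361.
p² = 9 gives p = ±3.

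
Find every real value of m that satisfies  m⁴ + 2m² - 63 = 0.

m = -2.6458 or m = 2.6458

Let u = m². The equation becomes u² + 2u - 63 = 0.
Factor: (u + 9)(u - 7) = 0, so u = -9 or u = 7.
m² = -9 < 0 has no real solution.
m² = 7 gives m = ±√(7) ≈ ±2.6458.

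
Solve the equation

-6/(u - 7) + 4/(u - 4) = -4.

Multiply both sides by (u - 7)(u - 4):
-6(u - 4) + 4(u - 7) = -4(u - 7)(u - 4).
Expand and collect terms: -4u^2 + 46u - 108 = 0.
By the quadratic formula, u = (-46 +/- sqrt(388)) / -8, so u ~= 3.2878 or u ~= 8.2122.
Neither value makes a denominator zero (u != 7, u != 4), so both are valid.

u = 3.2878 or u = 8.2122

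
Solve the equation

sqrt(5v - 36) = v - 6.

v = 8 or v = 9

Square both sides: 5v - 36 = (v - 6)^2.
Expand and rearrange: v^2 - 17v + 72 = 0.
Solving gives v = 9 or v = 8.
Check each candidate in the original equation:
  v = 9: sqrt(9) = 3, while v - 6 = 3 — valid.
  v = 8: sqrt(4) = 2, while v - 6 = 2 — valid.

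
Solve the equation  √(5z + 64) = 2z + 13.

Square both sides: 5z + 64 = (2z + 13)².
Expand and rearrange: 4z² + 47z + 105 = 0.
Solving gives z = -3 or z = -8.75.
Check each candidate in the original equation:
  z = -3: √(49) = 7, while 2z + 13 = 7 — valid.
  z = -8.75: √(20.25) = 4.5, while 2z + 13 = -4.5 — extraneous.

z = -3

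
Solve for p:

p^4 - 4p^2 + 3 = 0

Let u = p^2. The equation becomes u^2 - 4u + 3 = 0.
Factor: (u - 3)(u - 1) = 0, so u = 3 or u = 1.
p^2 = 3 gives p = +/-sqrt(3) ~= +/-1.7321.
p^2 = 1 gives p = +/-1.

p = -1.7321 or p = -1 or p = 1 or p = 1.7321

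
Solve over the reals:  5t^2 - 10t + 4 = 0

Discriminant: (-10)^2 - 4*5*4 = 20.
Quadratic formula: t = (10 +/- sqrt(20)) / 10.
So t = sqrt(5)/5 + 1 ~= 1.4472 or t = 1 - sqrt(5)/5 ~= 0.5528.

t = 0.5528 or t = 1.4472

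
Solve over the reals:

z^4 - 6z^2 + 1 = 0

z = -2.4142 or z = -0.4142 or z = 0.4142 or z = 2.4142

Let u = z^2. The equation becomes u^2 - 6u + 1 = 0.
By the quadratic formula, u = 2*sqrt(2) + 3 or u = 3 - 2*sqrt(2).
z^2 = 2*sqrt(2) + 3 gives z = +/-(1 + sqrt(2)) ~= +/-2.4142.
z^2 = 3 - 2*sqrt(2) gives z = +/-(-1 + sqrt(2)) ~= +/-0.4142.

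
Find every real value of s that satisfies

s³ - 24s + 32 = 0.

Possible rational roots are divisors of 32. Testing s = 4 gives 0, so (s - 4) is a factor.
Divide: s³ - 24s + 32 = (s - 4)(s² + 4s - 8).
Apply the quadratic formula to s² + 4s - 8 = 0: s = (-4 ± √48)/2, i.e. s ≈ 1.4641 or s ≈ -5.4641.

s = -5.4641 or s = 1.4641 or s = 4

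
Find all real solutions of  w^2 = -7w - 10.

Bring every term to one side: w^2 + 7w + 10 = 0.
Factor: (w + 5)(w + 2) = 0.
So w = -5 or w = -2.

w = -5 or w = -2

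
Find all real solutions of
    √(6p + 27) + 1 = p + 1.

Isolate the radical: √(6p + 27) = p.
Square both sides: 6p + 27 = (p)².
Expand and rearrange: p² - 6p - 27 = 0.
Solving gives p = 9 or p = -3.
Check each candidate in the original equation:
  p = 9: √(81) = 9, while p = 9 — valid.
  p = -3: √(9) = 3, while p = -3 — extraneous.

p = 9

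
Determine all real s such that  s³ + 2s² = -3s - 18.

s = -3

Rearrange: s³ + 2s² + 3s + 18 = 0.
Possible rational roots are divisors of 18. Testing s = -3 gives 0, so (s + 3) is a factor.
Divide: s³ + 2s² + 3s + 18 = (s + 3)(s² - s + 6).
The quadratic s² - s + 6 has discriminant -23 < 0, so no further real roots.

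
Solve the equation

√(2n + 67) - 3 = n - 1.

Isolate the radical: √(2n + 67) = n + 2.
Square both sides: 2n + 67 = (n + 2)².
Expand and rearrange: n² + 2n - 63 = 0.
Solving gives n = 7 or n = -9.
Check each candidate in the original equation:
  n = 7: √(81) = 9, while n + 2 = 9 — valid.
  n = -9: √(49) = 7, while n + 2 = -7 — extraneous.

n = 7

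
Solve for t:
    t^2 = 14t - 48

t = 6 or t = 8

Bring every term to one side: t^2 - 14t + 48 = 0.
Factor: (t - 8)(t - 6) = 0.
So t = 8 or t = 6.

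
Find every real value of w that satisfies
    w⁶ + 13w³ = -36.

w = -2.0801 or w = -1.5874

Let u = w³. The equation becomes u² + 13u + 36 = 0.
Factor: (u + 4)(u + 9) = 0, so u = -4 or u = -9.
w³ = -4 gives w = -∛(4) ≈ -1.5874.
w³ = -9 gives w = -∛(9) ≈ -2.0801.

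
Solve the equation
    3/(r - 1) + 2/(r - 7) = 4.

r = 1.6855 or r = 7.5645

Multiply both sides by (r - 1)(r - 7):
3(r - 7) + 2(r - 1) = 4(r - 1)(r - 7).
Expand and collect terms: 4r² - 37r + 51 = 0.
By the quadratic formula, r = (37 ± √553) / 8, so r ≈ 7.5645 or r ≈ 1.6855.
Neither value makes a denominator zero (r ≠ 1, r ≠ 7), so both are valid.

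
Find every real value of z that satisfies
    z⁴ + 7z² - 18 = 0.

Let u = z². The equation becomes u² + 7u - 18 = 0.
Factor: (u + 9)(u - 2) = 0, so u = -9 or u = 2.
z² = -9 < 0 has no real solution.
z² = 2 gives z = ±√(2) ≈ ±1.4142.

z = -1.4142 or z = 1.4142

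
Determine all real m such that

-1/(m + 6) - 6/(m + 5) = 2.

m = -8.6861 or m = -5.8139

Multiply both sides by (m + 6)(m + 5):
-(m + 5) - 6(m + 6) = 2(m + 6)(m + 5).
Expand and collect terms: 2m² + 29m + 101 = 0.
By the quadratic formula, m = (-29 ± √33) / 4, so m ≈ -5.8139 or m ≈ -8.6861.
Neither value makes a denominator zero (m ≠ -6, m ≠ -5), so both are valid.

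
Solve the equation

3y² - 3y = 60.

Bring every term to one side: 3y² - 3y - 60 = 0.
Factor: 3(y + 4)(y - 5) = 0.
So y = -4 or y = 5.

y = -4 or y = 5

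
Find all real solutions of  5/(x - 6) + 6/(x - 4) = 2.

Multiply both sides by (x - 6)(x - 4):
5(x - 4) + 6(x - 6) = 2(x - 6)(x - 4).
Expand and collect terms: 2x² - 31x + 104 = 0.
By the quadratic formula, x = (31 ± √129) / 4, so x ≈ 10.5895 or x ≈ 4.9105.
Neither value makes a denominator zero (x ≠ 6, x ≠ 4), so both are valid.

x = 4.9105 or x = 10.5895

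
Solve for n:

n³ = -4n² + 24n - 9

n = -7.4051 or n = 0.4051 or n = 3

Rearrange: n³ + 4n² - 24n + 9 = 0.
Possible rational roots are divisors of 9. Testing n = 3 gives 0, so (n - 3) is a factor.
Divide: n³ + 4n² - 24n + 9 = (n - 3)(n² + 7n - 3).
Apply the quadratic formula to n² + 7n - 3 = 0: n = (-7 ± √61)/2, i.e. n ≈ 0.4051 or n ≈ -7.4051.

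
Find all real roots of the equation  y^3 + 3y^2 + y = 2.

y = -2 or y = -1.618 or y = 0.618

Rearrange: y^3 + 3y^2 + y - 2 = 0.
Possible rational roots are divisors of -2. Testing y = -2 gives 0, so (y + 2) is a factor.
Divide: y^3 + 3y^2 + y - 2 = (y + 2)(y^2 + y - 1).
Apply the quadratic formula to y^2 + y - 1 = 0: y = (-1 +/- sqrt(5))/2, i.e. y ~= 0.618 or y ~= -1.618.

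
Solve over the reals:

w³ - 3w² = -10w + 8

w = 1

Rearrange: w³ - 3w² + 10w - 8 = 0.
Possible rational roots are divisors of -8. Testing w = 1 gives 0, so (w - 1) is a factor.
Divide: w³ - 3w² + 10w - 8 = (w - 1)(w² - 2w + 8).
The quadratic w² - 2w + 8 has discriminant -28 < 0, so no further real roots.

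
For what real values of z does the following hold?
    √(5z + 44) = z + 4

Square both sides: 5z + 44 = (z + 4)².
Expand and rearrange: z² + 3z - 28 = 0.
Solving gives z = 4 or z = -7.
Check each candidate in the original equation:
  z = 4: √(64) = 8, while z + 4 = 8 — valid.
  z = -7: √(9) = 3, while z + 4 = -3 — extraneous.

z = 4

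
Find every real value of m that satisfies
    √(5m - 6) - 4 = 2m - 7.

Isolate the radical: √(5m - 6) = 2m - 3.
Square both sides: 5m - 6 = (2m - 3)².
Expand and rearrange: 4m² - 17m + 15 = 0.
Solving gives m = 3 or m = 1.25.
Check each candidate in the original equation:
  m = 3: √(9) = 3, while 2m - 3 = 3 — valid.
  m = 1.25: √(0.25) = 0.5, while 2m - 3 = -0.5 — extraneous.

m = 3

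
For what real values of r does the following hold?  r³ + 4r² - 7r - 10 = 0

Possible rational roots are divisors of -10. Testing r = -5 gives 0, so (r + 5) is a factor.
Divide: r³ + 4r² - 7r - 10 = (r + 5)(r² - r - 2).
Factor the quadratic: r = 2 or r = -1.

r = -5 or r = -1 or r = 2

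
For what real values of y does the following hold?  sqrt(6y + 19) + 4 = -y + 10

Isolate the radical: sqrt(6y + 19) = -y + 6.
Square both sides: 6y + 19 = (-y + 6)^2.
Expand and rearrange: y^2 - 18y + 17 = 0.
Solving gives y = 17 or y = 1.
Check each candidate in the original equation:
  y = 17: sqrt(121) = 11, while -y + 6 = -11 — extraneous.
  y = 1: sqrt(25) = 5, while -y + 6 = 5 — valid.

y = 1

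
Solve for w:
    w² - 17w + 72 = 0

w = 8 or w = 9

Factor: (w - 9)(w - 8) = 0.
So w = 9 or w = 8.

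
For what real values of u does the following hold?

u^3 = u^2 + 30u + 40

Rearrange: u^3 - u^2 - 30u - 40 = 0.
Possible rational roots are divisors of -40. Testing u = -4 gives 0, so (u + 4) is a factor.
Divide: u^3 - u^2 - 30u - 40 = (u + 4)(u^2 - 5u - 10).
Apply the quadratic formula to u^2 - 5u - 10 = 0: u = (5 +/- sqrt(65))/2, i.e. u ~= 6.5311 or u ~= -1.5311.

u = -4 or u = -1.5311 or u = 6.5311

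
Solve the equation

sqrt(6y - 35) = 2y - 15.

Square both sides: 6y - 35 = (2y - 15)^2.
Expand and rearrange: 4y^2 - 66y + 260 = 0.
Solving gives y = 10 or y = 6.5.
Check each candidate in the original equation:
  y = 10: sqrt(25) = 5, while 2y - 15 = 5 — valid.
  y = 6.5: sqrt(4) = 2, while 2y - 15 = -2 — extraneous.

y = 10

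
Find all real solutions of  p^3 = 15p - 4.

Rearrange: p^3 - 15p + 4 = 0.
Possible rational roots are divisors of 4. Testing p = -4 gives 0, so (p + 4) is a factor.
Divide: p^3 - 15p + 4 = (p + 4)(p^2 - 4p + 1).
Apply the quadratic formula to p^2 - 4p + 1 = 0: p = (4 +/- sqrt(12))/2, i.e. p ~= 3.7321 or p ~= 0.2679.

p = -4 or p = 0.2679 or p = 3.7321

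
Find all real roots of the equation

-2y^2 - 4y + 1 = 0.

y = -2.2247 or y = 0.2247

Discriminant: (-4)^2 - 4*(-2)*1 = 24.
Quadratic formula: y = (4 +/- sqrt(24)) / (-4).
So y = -sqrt(6)/2 - 1 ~= -2.2247 or y = -1 + sqrt(6)/2 ~= 0.2247.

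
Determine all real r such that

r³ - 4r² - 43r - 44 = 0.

r = -4 or r = -1.1962 or r = 9.1962

Possible rational roots are divisors of -44. Testing r = -4 gives 0, so (r + 4) is a factor.
Divide: r³ - 4r² - 43r - 44 = (r + 4)(r² - 8r - 11).
Apply the quadratic formula to r² - 8r - 11 = 0: r = (8 ± √108)/2, i.e. r ≈ 9.1962 or r ≈ -1.1962.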